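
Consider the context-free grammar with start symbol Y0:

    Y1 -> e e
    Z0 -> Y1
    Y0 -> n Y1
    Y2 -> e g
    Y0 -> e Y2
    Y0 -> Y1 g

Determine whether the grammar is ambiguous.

Ambiguous

Witness: e e g

Derivation 1: Y0 ⇒ e Y2 ⇒ e e g
Derivation 2: Y0 ⇒ Y1 g ⇒ e e g

Two distinct leftmost derivations for the same string.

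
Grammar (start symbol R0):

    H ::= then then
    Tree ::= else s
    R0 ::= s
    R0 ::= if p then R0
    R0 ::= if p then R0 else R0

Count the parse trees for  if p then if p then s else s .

2

Parse trees for if p then if p then s else s:
  [R0 if p then [R0 if p then [R0 s] else [R0 s]]]
  [R0 if p then [R0 if p then [R0 s]] else [R0 s]]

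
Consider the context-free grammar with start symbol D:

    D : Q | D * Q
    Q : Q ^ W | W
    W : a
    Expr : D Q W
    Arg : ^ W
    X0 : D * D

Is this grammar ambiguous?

Unambiguous

Only D, Q, W are reachable from D; ignoring the rest: This is a standard precedence ladder (D over Q over W), with each level left-recursive on its own operator ('*' at D, '^' at Q). That structure is LR(1), hence unambiguous.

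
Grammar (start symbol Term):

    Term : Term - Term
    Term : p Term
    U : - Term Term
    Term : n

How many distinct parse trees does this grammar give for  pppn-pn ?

4

Parse trees for pppn-pn:
  [Term [Term p [Term p [Term p [Term n]]]] - [Term p [Term n]]]
  [Term p [Term [Term p [Term p [Term n]]] - [Term p [Term n]]]]
  [Term p [Term p [Term [Term p [Term n]] - [Term p [Term n]]]]]
  [Term p [Term p [Term p [Term [Term n] - [Term p [Term n]]]]]]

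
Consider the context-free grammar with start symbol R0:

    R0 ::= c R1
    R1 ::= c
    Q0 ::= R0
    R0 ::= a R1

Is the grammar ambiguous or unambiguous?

Only R0, R1 are reachable from R0; ignoring the rest: Restricted to the reachable nonterminals, every rule has the form A → t or A → t B, and no two rules for the same A share a first terminal. The grammar encodes a DFA — one run per string.

Unambiguous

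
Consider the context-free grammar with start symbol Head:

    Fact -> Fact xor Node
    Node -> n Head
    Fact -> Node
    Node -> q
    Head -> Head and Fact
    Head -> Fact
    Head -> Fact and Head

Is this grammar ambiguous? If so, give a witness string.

Witness: q and q

Derivation 1: Head ⇒ Head and Fact ⇒ Fact and Fact ⇒ Node and Fact ⇒ q and Fact ⇒ q and Node ⇒ q and q
Derivation 2: Head ⇒ Fact and Head ⇒ Node and Head ⇒ q and Head ⇒ q and Fact ⇒ q and Node ⇒ q and q

Two distinct leftmost derivations for the same string.

Ambiguous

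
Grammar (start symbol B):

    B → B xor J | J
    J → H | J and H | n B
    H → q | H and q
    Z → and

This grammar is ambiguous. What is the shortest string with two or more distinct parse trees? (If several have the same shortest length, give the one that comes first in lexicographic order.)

length 1: no string has ≥2 trees
length 2: no string has ≥2 trees
length 3: q and q has 2 parse trees

Two derivations of q and q:
  B ⇒ J ⇒ H ⇒ H and q ⇒ q and q
  B ⇒ J ⇒ J and H ⇒ H and H ⇒ q and H ⇒ q and q

q and q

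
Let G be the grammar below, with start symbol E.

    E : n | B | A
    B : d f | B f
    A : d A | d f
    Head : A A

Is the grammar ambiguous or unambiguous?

Ambiguous

Witness: d f

Derivation 1: E ⇒ B ⇒ d f
Derivation 2: E ⇒ A ⇒ d f

Two distinct leftmost derivations for the same string.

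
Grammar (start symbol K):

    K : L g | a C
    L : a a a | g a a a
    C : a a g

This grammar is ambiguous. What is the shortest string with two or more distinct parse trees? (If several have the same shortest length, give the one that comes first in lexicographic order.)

length 4: a a a g has 2 parse trees

Two derivations of a a a g:
  K ⇒ L g ⇒ a a a g
  K ⇒ a C ⇒ a a a g

a a a g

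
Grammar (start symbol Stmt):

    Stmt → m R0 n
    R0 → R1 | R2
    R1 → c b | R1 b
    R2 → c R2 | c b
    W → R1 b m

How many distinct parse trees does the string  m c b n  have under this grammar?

Parse trees for m c b n:
  [Stmt m [R0 [R1 c b]] n]
  [Stmt m [R0 [R2 c b]] n]

2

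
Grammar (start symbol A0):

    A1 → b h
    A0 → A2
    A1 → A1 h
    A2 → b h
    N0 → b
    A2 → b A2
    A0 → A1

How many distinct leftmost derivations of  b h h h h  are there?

1

Parse trees for b h h h h:
  [A0 [A1 [A1 [A1 [A1 b h] h] h] h]]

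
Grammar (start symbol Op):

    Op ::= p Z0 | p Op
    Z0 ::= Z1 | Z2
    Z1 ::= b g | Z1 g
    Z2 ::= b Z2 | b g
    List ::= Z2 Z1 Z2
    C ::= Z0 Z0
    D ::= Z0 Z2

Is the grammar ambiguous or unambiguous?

Witness: p b g

Derivation 1: Op ⇒ p Z0 ⇒ p Z1 ⇒ p b g
Derivation 2: Op ⇒ p Z0 ⇒ p Z2 ⇒ p b g

Two distinct leftmost derivations for the same string.

Ambiguous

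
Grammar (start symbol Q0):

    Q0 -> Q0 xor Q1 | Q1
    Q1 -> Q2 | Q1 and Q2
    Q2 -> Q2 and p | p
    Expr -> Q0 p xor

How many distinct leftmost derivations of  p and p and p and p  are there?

8

Parse trees for p and p and p and p:
  [Q0 [Q1 [Q2 [Q2 [Q2 [Q2 p] and p] and p] and p]]]
  [Q0 [Q1 [Q1 [Q2 p]] and [Q2 [Q2 [Q2 p] and p] and p]]]
  [Q0 [Q1 [Q1 [Q2 [Q2 p] and p]] and [Q2 [Q2 p] and p]]]
  [Q0 [Q1 [Q1 [Q1 [Q2 p]] and [Q2 p]] and [Q2 [Q2 p] and p]]]
  [Q0 [Q1 [Q1 [Q2 [Q2 [Q2 p] and p] and p]] and [Q2 p]]]
  [Q0 [Q1 [Q1 [Q1 [Q2 p]] and [Q2 [Q2 p] and p]] and [Q2 p]]]
  [Q0 [Q1 [Q1 [Q1 [Q2 [Q2 p] and p]] and [Q2 p]] and [Q2 p]]]
  [Q0 [Q1 [Q1 [Q1 [Q1 [Q2 p]] and [Q2 p]] and [Q2 p]] and [Q2 p]]]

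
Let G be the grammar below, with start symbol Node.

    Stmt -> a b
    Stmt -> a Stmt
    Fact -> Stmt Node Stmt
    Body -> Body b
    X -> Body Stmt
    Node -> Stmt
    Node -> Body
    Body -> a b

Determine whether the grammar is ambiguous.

Witness: a b

Derivation 1: Node ⇒ Stmt ⇒ a b
Derivation 2: Node ⇒ Body ⇒ a b

Two distinct leftmost derivations for the same string.

Ambiguous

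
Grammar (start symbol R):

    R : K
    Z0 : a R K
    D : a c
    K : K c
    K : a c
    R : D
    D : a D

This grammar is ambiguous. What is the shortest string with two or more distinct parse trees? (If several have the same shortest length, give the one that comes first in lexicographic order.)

length 2: a c has 2 parse trees

Two derivations of a c:
  R ⇒ K ⇒ a c
  R ⇒ D ⇒ a c

a c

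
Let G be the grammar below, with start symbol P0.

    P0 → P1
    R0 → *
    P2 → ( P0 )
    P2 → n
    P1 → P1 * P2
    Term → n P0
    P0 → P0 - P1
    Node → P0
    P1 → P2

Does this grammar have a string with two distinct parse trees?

(Term, R0, Node are unreachable from P0, so their rules don't affect L(P0).) P0 → P0 - P1 | P1  ;  P1 → P1 * P2 | P2  — a left-associative chain with P2 at the bottom. Each string factors uniquely by precedence.

Unambiguous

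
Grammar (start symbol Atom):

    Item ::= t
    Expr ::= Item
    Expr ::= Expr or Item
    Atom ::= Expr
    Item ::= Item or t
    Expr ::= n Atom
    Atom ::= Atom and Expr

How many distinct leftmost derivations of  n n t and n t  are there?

3

Parse trees for n n t and n t:
  [Atom [Expr n [Atom [Expr n [Atom [Atom [Expr [Item t]]] and [Expr n [Atom [Expr [Item t]]]]]]]]]
  [Atom [Expr n [Atom [Atom [Expr n [Atom [Expr [Item t]]]]] and [Expr n [Atom [Expr [Item t]]]]]]]
  [Atom [Atom [Expr n [Atom [Expr n [Atom [Expr [Item t]]]]]]] and [Expr n [Atom [Expr [Item t]]]]]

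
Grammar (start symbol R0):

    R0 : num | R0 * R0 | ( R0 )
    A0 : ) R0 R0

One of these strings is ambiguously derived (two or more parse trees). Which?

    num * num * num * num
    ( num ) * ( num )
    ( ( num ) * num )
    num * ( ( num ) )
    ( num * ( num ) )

num * num * num * num

num * num * num * num: 5 trees
( num ) * ( num ): 1 tree
( ( num ) * num ): 1 tree
num * ( ( num ) ): 1 tree
( num * ( num ) ): 1 tree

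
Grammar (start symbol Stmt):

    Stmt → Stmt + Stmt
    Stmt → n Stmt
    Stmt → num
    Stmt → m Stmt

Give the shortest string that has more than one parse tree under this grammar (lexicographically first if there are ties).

m num + num

length 1: no string has ≥2 trees
length 2: no string has ≥2 trees
length 3: no string has ≥2 trees
length 4: m num + num has 2 parse trees

Two derivations of m num + num:
  Stmt ⇒ Stmt + Stmt ⇒ m Stmt + Stmt ⇒ m num + Stmt ⇒ m num + num
  Stmt ⇒ m Stmt ⇒ m Stmt + Stmt ⇒ m num + Stmt ⇒ m num + num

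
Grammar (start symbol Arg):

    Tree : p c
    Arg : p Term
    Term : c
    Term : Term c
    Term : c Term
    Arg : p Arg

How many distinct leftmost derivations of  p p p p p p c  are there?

1

Parse trees for p p p p p p c:
  [Arg p [Arg p [Arg p [Arg p [Arg p [Arg p [Term c]]]]]]]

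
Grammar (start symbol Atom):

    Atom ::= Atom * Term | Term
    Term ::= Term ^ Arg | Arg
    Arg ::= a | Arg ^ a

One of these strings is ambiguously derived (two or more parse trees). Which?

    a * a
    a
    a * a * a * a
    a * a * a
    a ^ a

a * a: 1 tree
a: 1 tree
a * a * a * a: 1 tree
a * a * a: 1 tree
a ^ a: 2 trees

a ^ a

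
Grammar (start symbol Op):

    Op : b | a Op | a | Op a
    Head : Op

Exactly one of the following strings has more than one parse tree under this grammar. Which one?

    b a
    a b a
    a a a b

a b a

b a: 1 tree
a b a: 2 trees
a a a b: 1 tree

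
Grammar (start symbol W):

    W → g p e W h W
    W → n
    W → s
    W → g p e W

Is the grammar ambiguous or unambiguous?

Ambiguous

Witness: g p e g p e n h n

Derivation 1: W ⇒ g p e W h W ⇒ g p e g p e W h W ⇒ g p e g p e n h W ⇒ g p e g p e n h n
Derivation 2: W ⇒ g p e W ⇒ g p e g p e W h W ⇒ g p e g p e n h W ⇒ g p e g p e n h n

Two distinct leftmost derivations for the same string.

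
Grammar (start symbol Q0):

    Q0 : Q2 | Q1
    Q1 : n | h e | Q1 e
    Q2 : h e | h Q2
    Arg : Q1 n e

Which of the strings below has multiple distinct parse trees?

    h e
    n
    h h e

h e: 2 trees
n: 1 tree
h h e: 1 tree

h e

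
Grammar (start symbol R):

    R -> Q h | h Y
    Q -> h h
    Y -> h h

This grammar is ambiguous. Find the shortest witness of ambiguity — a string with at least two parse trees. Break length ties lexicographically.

h h h

length 3: h h h has 2 parse trees

Two derivations of h h h:
  R ⇒ Q h ⇒ h h h
  R ⇒ h Y ⇒ h h h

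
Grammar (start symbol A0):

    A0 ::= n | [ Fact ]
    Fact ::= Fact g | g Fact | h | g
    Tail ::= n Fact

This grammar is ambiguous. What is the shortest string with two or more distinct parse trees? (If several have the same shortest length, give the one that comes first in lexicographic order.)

[ g g ]

length 1: no string has ≥2 trees
length 3: no string has ≥2 trees
length 4: [ g g ] has 2 parse trees

Two derivations of [ g g ]:
  A0 ⇒ [ Fact ] ⇒ [ Fact g ] ⇒ [ g g ]
  A0 ⇒ [ Fact ] ⇒ [ g Fact ] ⇒ [ g g ]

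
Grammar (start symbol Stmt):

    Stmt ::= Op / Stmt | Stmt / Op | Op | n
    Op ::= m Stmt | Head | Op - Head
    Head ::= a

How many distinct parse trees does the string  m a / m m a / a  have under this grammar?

28

Parse trees for m a / m m a / a (showing first 6 of 28):
  [Stmt [Op m [Stmt [Op [Head a]]]] / [Stmt [Op m [Stmt [Op m [Stmt [Op [Head a]]]]]] / [Stmt [Op [Head a]]]]]
  [Stmt [Op m [Stmt [Op [Head a]]]] / [Stmt [Stmt [Op m [Stmt [Op m [Stmt [Op [Head a]]]]]]] / [Op [Head a]]]]
  [Stmt [Op m [Stmt [Op [Head a]]]] / [Stmt [Op m [Stmt [Op m [Stmt [Op [Head a]]]] / [Stmt [Op [Head a]]]]]]]
  [Stmt [Op m [Stmt [Op [Head a]]]] / [Stmt [Op m [Stmt [Stmt [Op m [Stmt [Op [Head a]]]]] / [Op [Head a]]]]]]
  [Stmt [Op m [Stmt [Op [Head a]]]] / [Stmt [Op m [Stmt [Op m [Stmt [Op [Head a]] / [Stmt [Op [Head a]]]]]]]]]
  [Stmt [Op m [Stmt [Op [Head a]]]] / [Stmt [Op m [Stmt [Op m [Stmt [Stmt [Op [Head a]]] / [Op [Head a]]]]]]]]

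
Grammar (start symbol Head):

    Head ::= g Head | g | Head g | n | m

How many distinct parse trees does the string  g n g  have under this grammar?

Parse trees for g n g:
  [Head g [Head [Head n] g]]
  [Head [Head g [Head n]] g]

2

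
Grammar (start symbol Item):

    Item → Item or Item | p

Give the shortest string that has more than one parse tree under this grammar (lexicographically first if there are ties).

p or p or p

length 1: no string has ≥2 trees
length 3: no string has ≥2 trees
length 5: p or p or p has 2 parse trees

Two derivations of p or p or p:
  Item ⇒ Item or Item ⇒ Item or Item or Item ⇒ p or Item or Item ⇒ p or p or Item ⇒ p or p or p
  Item ⇒ Item or Item ⇒ p or Item ⇒ p or Item or Item ⇒ p or p or Item ⇒ p or p or p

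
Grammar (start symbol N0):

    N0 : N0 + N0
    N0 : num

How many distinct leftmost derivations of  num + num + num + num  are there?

Parse trees for num + num + num + num:
  [N0 [N0 num] + [N0 [N0 num] + [N0 [N0 num] + [N0 num]]]]
  [N0 [N0 num] + [N0 [N0 [N0 num] + [N0 num]] + [N0 num]]]
  [N0 [N0 [N0 num] + [N0 num]] + [N0 [N0 num] + [N0 num]]]
  [N0 [N0 [N0 num] + [N0 [N0 num] + [N0 num]]] + [N0 num]]
  [N0 [N0 [N0 [N0 num] + [N0 num]] + [N0 num]] + [N0 num]]

5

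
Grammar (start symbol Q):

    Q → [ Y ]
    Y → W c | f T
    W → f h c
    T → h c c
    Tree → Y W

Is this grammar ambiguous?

Ambiguous

Witness: [ f h c c ]

Derivation 1: Q ⇒ [ Y ] ⇒ [ W c ] ⇒ [ f h c c ]
Derivation 2: Q ⇒ [ Y ] ⇒ [ f T ] ⇒ [ f h c c ]

Two distinct leftmost derivations for the same string.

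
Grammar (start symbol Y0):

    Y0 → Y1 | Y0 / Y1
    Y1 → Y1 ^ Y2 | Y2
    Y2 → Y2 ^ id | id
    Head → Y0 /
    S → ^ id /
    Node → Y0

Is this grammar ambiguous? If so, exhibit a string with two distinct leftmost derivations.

Witness: id ^ id

Derivation 1: Y0 ⇒ Y1 ⇒ Y1 ^ Y2 ⇒ Y2 ^ Y2 ⇒ id ^ Y2 ⇒ id ^ id
Derivation 2: Y0 ⇒ Y1 ⇒ Y2 ⇒ Y2 ^ id ⇒ id ^ id

Two distinct leftmost derivations for the same string.

Ambiguous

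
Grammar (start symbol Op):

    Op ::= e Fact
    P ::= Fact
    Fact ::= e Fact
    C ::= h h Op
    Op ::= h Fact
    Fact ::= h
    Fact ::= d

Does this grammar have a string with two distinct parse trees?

Unambiguous

(C, P are unreachable from Op, so their rules don't affect L(Op).) Each reachable nonterminal has at most one production per leading terminal, and all productions are right-linear; the derivation is determined token-by-token.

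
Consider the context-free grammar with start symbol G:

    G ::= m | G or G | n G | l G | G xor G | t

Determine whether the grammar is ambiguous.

Witness: l m or m

Derivation 1: G ⇒ G or G ⇒ l G or G ⇒ l m or G ⇒ l m or m
Derivation 2: G ⇒ l G ⇒ l G or G ⇒ l m or G ⇒ l m or m

Two distinct leftmost derivations for the same string.

Ambiguous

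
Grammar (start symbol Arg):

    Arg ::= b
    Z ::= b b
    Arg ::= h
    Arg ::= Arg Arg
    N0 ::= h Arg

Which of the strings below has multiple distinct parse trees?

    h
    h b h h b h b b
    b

h: 1 tree
h b h h b h b b: 429 trees
b: 1 tree

h b h h b h b b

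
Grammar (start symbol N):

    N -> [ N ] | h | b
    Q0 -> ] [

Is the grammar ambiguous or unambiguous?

Only N is reachable from N; ignoring the rest: Each string is a nest of matched brackets around a single atom. An opening bracket forces the recursive rule; an atom forces the base rule.

Unambiguous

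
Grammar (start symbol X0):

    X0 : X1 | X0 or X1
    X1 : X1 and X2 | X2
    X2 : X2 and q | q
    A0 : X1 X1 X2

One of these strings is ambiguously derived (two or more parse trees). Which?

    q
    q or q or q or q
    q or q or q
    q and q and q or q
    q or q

q: 1 tree
q or q or q or q: 1 tree
q or q or q: 1 tree
q and q and q or q: 4 trees
q or q: 1 tree

q and q and q or q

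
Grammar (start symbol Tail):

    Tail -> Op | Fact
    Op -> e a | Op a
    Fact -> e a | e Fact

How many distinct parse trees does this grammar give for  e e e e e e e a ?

Parse trees for e e e e e e e a:
  [Tail [Fact e [Fact e [Fact e [Fact e [Fact e [Fact e [Fact e a]]]]]]]]

1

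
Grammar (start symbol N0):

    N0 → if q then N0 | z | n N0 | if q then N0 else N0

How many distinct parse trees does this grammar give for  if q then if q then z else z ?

Parse trees for if q then if q then z else z:
  [N0 if q then [N0 if q then [N0 z] else [N0 z]]]
  [N0 if q then [N0 if q then [N0 z]] else [N0 z]]

2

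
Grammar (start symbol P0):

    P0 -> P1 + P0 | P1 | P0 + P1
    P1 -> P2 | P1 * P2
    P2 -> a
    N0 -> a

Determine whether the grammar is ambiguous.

Ambiguous

Witness: a + a

Derivation 1: P0 ⇒ P1 + P0 ⇒ P2 + P0 ⇒ a + P0 ⇒ a + P1 ⇒ a + P2 ⇒ a + a
Derivation 2: P0 ⇒ P0 + P1 ⇒ P1 + P1 ⇒ P2 + P1 ⇒ a + P1 ⇒ a + P2 ⇒ a + a

Two distinct leftmost derivations for the same string.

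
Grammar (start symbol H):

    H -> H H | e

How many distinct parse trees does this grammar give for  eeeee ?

14

Parse trees for eeeee (showing first 6 of 14):
  [H [H e] [H [H e] [H [H e] [H [H e] [H e]]]]]
  [H [H e] [H [H e] [H [H [H e] [H e]] [H e]]]]
  [H [H e] [H [H [H e] [H e]] [H [H e] [H e]]]]
  [H [H e] [H [H [H e] [H [H e] [H e]]] [H e]]]
  [H [H e] [H [H [H [H e] [H e]] [H e]] [H e]]]
  [H [H [H e] [H e]] [H [H e] [H [H e] [H e]]]]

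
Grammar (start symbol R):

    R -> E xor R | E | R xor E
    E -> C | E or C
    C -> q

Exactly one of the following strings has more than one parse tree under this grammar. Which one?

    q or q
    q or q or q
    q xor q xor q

q xor q xor q

q or q: 1 tree
q or q or q: 1 tree
q xor q xor q: 4 trees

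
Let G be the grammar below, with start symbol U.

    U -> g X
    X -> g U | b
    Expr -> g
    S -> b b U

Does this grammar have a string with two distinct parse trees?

Only U, X are reachable from U; ignoring the rest: Each reachable nonterminal has at most one production per leading terminal, and all productions are right-linear; the derivation is determined token-by-token.

Unambiguous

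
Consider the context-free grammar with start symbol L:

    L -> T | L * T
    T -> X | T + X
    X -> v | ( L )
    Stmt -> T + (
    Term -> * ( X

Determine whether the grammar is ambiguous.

(Stmt, Term are unreachable from L, so their rules don't affect L(L).) The grammar is stratified — L handles '*' (left-recursive), T handles '+', X atoms. Each operator has a fixed associativity and precedence level, so every string has one parse.

Unambiguous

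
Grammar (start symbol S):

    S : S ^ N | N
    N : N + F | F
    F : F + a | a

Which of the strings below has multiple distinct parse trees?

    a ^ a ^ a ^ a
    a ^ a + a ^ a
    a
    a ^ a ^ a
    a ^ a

a ^ a + a ^ a

a ^ a ^ a ^ a: 1 tree
a ^ a + a ^ a: 2 trees
a: 1 tree
a ^ a ^ a: 1 tree
a ^ a: 1 tree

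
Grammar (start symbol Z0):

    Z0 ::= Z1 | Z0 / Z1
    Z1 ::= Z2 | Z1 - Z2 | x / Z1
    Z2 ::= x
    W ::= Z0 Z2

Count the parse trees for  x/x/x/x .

8

Parse trees for x/x/x/x:
  [Z0 [Z1 x / [Z1 x / [Z1 x / [Z1 [Z2 x]]]]]]
  [Z0 [Z0 [Z1 [Z2 x]]] / [Z1 x / [Z1 x / [Z1 [Z2 x]]]]]
  [Z0 [Z0 [Z1 x / [Z1 [Z2 x]]]] / [Z1 x / [Z1 [Z2 x]]]]
  [Z0 [Z0 [Z0 [Z1 [Z2 x]]] / [Z1 [Z2 x]]] / [Z1 x / [Z1 [Z2 x]]]]
  [Z0 [Z0 [Z1 x / [Z1 x / [Z1 [Z2 x]]]]] / [Z1 [Z2 x]]]
  [Z0 [Z0 [Z0 [Z1 [Z2 x]]] / [Z1 x / [Z1 [Z2 x]]]] / [Z1 [Z2 x]]]
  [Z0 [Z0 [Z0 [Z1 x / [Z1 [Z2 x]]]] / [Z1 [Z2 x]]] / [Z1 [Z2 x]]]
  [Z0 [Z0 [Z0 [Z0 [Z1 [Z2 x]]] / [Z1 [Z2 x]]] / [Z1 [Z2 x]]] / [Z1 [Z2 x]]]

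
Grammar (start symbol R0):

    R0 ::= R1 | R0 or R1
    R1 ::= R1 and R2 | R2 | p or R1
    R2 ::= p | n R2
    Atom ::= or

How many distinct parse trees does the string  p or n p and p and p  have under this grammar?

4

Parse trees for p or n p and p and p:
  [R0 [R1 [R1 [R1 p or [R1 [R2 n [R2 p]]]] and [R2 p]] and [R2 p]]]
  [R0 [R1 [R1 p or [R1 [R1 [R2 n [R2 p]]] and [R2 p]]] and [R2 p]]]
  [R0 [R1 p or [R1 [R1 [R1 [R2 n [R2 p]]] and [R2 p]] and [R2 p]]]]
  [R0 [R0 [R1 [R2 p]]] or [R1 [R1 [R1 [R2 n [R2 p]]] and [R2 p]] and [R2 p]]]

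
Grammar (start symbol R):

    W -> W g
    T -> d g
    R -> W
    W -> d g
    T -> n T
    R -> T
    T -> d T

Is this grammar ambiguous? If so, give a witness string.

Witness: d g

Derivation 1: R ⇒ W ⇒ d g
Derivation 2: R ⇒ T ⇒ d g

Two distinct leftmost derivations for the same string.

Ambiguous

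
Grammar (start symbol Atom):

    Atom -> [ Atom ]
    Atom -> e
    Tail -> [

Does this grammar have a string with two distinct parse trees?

(Tail is unreachable from Atom, so its rules don't affect L(Atom).) Each string is a nest of matched brackets around a single atom. An opening bracket forces the recursive rule; an atom forces the base rule.

Unambiguous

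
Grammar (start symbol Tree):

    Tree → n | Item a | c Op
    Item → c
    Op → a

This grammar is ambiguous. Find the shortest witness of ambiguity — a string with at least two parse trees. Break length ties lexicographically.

length 1: no string has ≥2 trees
length 2: c a has 2 parse trees

Two derivations of c a:
  Tree ⇒ Item a ⇒ c a
  Tree ⇒ c Op ⇒ c a

c a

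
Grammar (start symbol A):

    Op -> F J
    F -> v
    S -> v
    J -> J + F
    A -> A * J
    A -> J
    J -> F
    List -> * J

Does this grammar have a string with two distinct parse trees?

Only A, J, F are reachable from A; ignoring the rest: A → A * J | J  ;  J → J + F | F  — a left-associative chain with F at the bottom. Each string factors uniquely by precedence.

Unambiguous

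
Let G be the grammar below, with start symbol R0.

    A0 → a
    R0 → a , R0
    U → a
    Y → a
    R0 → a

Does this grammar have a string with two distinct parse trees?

Unambiguous

(A0, U, Y are unreachable from R0, so their rules don't affect L(R0).) The reachable grammar is A → atom sep A | atom. Each atom is followed by either the separator (recurse) or end-of-string (stop) — no choice point.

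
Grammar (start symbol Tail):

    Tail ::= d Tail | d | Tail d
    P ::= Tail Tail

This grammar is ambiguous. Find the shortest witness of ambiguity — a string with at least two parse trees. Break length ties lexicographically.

length 1: no string has ≥2 trees
length 2: d d has 2 parse trees

Two derivations of d d:
  Tail ⇒ d Tail ⇒ d d
  Tail ⇒ Tail d ⇒ d d

d d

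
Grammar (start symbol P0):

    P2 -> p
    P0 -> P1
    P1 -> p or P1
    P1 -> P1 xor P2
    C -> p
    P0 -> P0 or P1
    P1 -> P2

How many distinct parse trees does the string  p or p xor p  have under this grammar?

3

Parse trees for p or p xor p:
  [P0 [P1 p or [P1 [P1 [P2 p]] xor [P2 p]]]]
  [P0 [P1 [P1 p or [P1 [P2 p]]] xor [P2 p]]]
  [P0 [P0 [P1 [P2 p]]] or [P1 [P1 [P2 p]] xor [P2 p]]]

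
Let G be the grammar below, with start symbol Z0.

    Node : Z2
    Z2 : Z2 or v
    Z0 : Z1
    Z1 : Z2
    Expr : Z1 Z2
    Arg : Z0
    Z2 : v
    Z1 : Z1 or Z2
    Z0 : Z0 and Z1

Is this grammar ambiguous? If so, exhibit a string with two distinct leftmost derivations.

Ambiguous

Witness: v or v

Derivation 1: Z0 ⇒ Z1 ⇒ Z2 ⇒ Z2 or v ⇒ v or v
Derivation 2: Z0 ⇒ Z1 ⇒ Z1 or Z2 ⇒ Z2 or Z2 ⇒ v or Z2 ⇒ v or v

Two distinct leftmost derivations for the same string.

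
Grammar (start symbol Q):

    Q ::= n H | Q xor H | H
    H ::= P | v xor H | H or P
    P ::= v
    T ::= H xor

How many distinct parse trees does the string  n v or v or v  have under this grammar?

Parse trees for n v or v or v:
  [Q n [H [H [H [P v]] or [P v]] or [P v]]]

1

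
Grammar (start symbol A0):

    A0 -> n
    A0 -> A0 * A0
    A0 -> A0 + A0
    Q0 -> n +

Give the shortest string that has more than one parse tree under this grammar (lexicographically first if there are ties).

n * n * n

length 1: no string has ≥2 trees
length 3: no string has ≥2 trees
length 5: n * n * n has 2 parse trees

Two derivations of n * n * n:
  A0 ⇒ A0 * A0 ⇒ n * A0 ⇒ n * A0 * A0 ⇒ n * n * A0 ⇒ n * n * n
  A0 ⇒ A0 * A0 ⇒ A0 * A0 * A0 ⇒ n * A0 * A0 ⇒ n * n * A0 ⇒ n * n * n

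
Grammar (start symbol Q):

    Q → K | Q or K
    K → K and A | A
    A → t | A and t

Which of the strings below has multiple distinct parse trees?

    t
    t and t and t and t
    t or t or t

t and t and t and t

t: 1 tree
t and t and t and t: 8 trees
t or t or t: 1 tree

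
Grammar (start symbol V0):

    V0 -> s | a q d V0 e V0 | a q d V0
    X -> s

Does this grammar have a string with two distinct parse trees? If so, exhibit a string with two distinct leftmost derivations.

Ambiguous

Witness: a q d a q d s e s

Derivation 1: V0 ⇒ a q d V0 e V0 ⇒ a q d a q d V0 e V0 ⇒ a q d a q d s e V0 ⇒ a q d a q d s e s
Derivation 2: V0 ⇒ a q d V0 ⇒ a q d a q d V0 e V0 ⇒ a q d a q d s e V0 ⇒ a q d a q d s e s

Two distinct leftmost derivations for the same string.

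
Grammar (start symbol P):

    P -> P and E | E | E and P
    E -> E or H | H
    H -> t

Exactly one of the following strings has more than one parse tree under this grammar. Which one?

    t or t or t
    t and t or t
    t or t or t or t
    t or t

t and t or t

t or t or t: 1 tree
t and t or t: 2 trees
t or t or t or t: 1 tree
t or t: 1 tree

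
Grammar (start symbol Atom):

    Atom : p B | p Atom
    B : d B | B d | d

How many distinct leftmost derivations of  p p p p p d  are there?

1

Parse trees for p p p p p d:
  [Atom p [Atom p [Atom p [Atom p [Atom p [B d]]]]]]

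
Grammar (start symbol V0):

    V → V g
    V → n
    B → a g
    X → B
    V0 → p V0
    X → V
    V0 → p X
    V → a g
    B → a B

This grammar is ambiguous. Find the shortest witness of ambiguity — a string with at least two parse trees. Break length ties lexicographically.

length 2: no string has ≥2 trees
length 3: p a g has 2 parse trees

Two derivations of p a g:
  V0 ⇒ p X ⇒ p B ⇒ p a g
  V0 ⇒ p X ⇒ p V ⇒ p a g

p a g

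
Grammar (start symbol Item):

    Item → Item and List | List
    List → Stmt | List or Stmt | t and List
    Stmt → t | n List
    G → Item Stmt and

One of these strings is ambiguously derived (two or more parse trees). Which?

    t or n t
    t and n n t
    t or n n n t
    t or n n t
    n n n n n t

t and n n t

t or n t: 1 tree
t and n n t: 2 trees
t or n n n t: 1 tree
t or n n t: 1 tree
n n n n n t: 1 tree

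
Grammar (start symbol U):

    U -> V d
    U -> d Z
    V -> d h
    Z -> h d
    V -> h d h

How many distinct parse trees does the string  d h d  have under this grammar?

2

Parse trees for d h d:
  [U [V d h] d]
  [U d [Z h d]]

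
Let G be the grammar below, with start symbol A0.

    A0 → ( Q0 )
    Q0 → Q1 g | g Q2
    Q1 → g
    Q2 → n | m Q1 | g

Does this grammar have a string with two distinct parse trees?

Ambiguous

Witness: ( g g )

Derivation 1: A0 ⇒ ( Q0 ) ⇒ ( Q1 g ) ⇒ ( g g )
Derivation 2: A0 ⇒ ( Q0 ) ⇒ ( g Q2 ) ⇒ ( g g )

Two distinct leftmost derivations for the same string.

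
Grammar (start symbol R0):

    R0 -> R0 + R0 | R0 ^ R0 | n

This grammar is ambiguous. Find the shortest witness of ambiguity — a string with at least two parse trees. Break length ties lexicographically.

n + n + n

length 1: no string has ≥2 trees
length 3: no string has ≥2 trees
length 5: n + n + n has 2 parse trees

Two derivations of n + n + n:
  R0 ⇒ R0 + R0 ⇒ R0 + R0 + R0 ⇒ n + R0 + R0 ⇒ n + n + R0 ⇒ n + n + n
  R0 ⇒ R0 + R0 ⇒ n + R0 ⇒ n + R0 + R0 ⇒ n + n + R0 ⇒ n + n + n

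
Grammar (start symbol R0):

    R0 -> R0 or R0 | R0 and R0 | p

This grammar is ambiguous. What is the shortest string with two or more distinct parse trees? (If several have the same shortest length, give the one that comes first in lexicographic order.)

p and p and p

length 1: no string has ≥2 trees
length 3: no string has ≥2 trees
length 5: p and p and p has 2 parse trees

Two derivations of p and p and p:
  R0 ⇒ R0 and R0 ⇒ R0 and R0 and R0 ⇒ p and R0 and R0 ⇒ p and p and R0 ⇒ p and p and p
  R0 ⇒ R0 and R0 ⇒ p and R0 ⇒ p and R0 and R0 ⇒ p and p and R0 ⇒ p and p and p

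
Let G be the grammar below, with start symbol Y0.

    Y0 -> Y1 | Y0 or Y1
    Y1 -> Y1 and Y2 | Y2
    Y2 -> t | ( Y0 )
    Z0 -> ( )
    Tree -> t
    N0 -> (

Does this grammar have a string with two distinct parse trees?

(Z0, Tree, N0 are unreachable from Y0, so their rules don't affect L(Y0).) This is a standard precedence ladder (Y0 over Y1 over Y2), with each level left-recursive on its own operator ('or' at Y0, 'and' at Y1). That structure is LR(1), hence unambiguous.

Unambiguous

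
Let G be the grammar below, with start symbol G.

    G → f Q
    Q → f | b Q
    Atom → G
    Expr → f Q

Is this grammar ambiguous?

(Atom, Expr are unreachable from G, so their rules don't affect L(G).) The reachable rules are right-linear with at most one rule per (nonterminal, next-terminal) pair. Each input token forces the next rule, so parsing is deterministic.

Unambiguous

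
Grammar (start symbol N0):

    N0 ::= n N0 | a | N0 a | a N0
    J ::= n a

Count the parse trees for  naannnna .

Parse trees for naannnna:
  [N0 n [N0 a [N0 a [N0 n [N0 n [N0 n [N0 n [N0 a]]]]]]]]

1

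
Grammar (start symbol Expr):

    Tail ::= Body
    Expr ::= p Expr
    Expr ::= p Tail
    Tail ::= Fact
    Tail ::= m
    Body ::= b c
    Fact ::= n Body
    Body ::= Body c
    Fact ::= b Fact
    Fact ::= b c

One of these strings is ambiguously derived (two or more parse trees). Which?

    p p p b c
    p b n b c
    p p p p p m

p p p b c

p p p b c: 2 trees
p b n b c: 1 tree
p p p p p m: 1 tree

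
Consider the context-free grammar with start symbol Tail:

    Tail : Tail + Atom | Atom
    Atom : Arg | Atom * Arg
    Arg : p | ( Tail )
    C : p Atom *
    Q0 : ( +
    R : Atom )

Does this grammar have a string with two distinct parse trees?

(C, Q0, R are unreachable from Tail, so their rules don't affect L(Tail).) This is a standard precedence ladder (Tail over Atom over Arg), with each level left-recursive on its own operator ('+' at Tail, '*' at Atom). That structure is LR(1), hence unambiguous.

Unambiguous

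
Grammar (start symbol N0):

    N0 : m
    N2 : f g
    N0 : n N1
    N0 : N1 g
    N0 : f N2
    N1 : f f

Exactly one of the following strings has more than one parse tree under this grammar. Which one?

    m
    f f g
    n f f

m: 1 tree
f f g: 2 trees
n f f: 1 tree

f f g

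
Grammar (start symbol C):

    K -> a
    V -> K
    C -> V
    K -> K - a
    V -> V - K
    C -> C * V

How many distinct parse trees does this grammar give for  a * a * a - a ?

2

Parse trees for a * a * a - a:
  [C [C [C [V [K a]]] * [V [K a]]] * [V [K [K a] - a]]]
  [C [C [C [V [K a]]] * [V [K a]]] * [V [V [K a]] - [K a]]]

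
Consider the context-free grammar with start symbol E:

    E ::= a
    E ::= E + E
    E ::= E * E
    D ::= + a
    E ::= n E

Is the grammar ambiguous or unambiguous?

Witness: n a * a

Derivation 1: E ⇒ E * E ⇒ n E * E ⇒ n a * E ⇒ n a * a
Derivation 2: E ⇒ n E ⇒ n E * E ⇒ n a * E ⇒ n a * a

Two distinct leftmost derivations for the same string.

Ambiguous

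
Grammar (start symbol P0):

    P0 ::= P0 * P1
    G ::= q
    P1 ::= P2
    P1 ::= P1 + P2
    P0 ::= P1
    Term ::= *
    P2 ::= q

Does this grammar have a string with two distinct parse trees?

Unambiguous

(G, Term are unreachable from P0, so their rules don't affect L(P0).) The grammar is stratified — P0 handles '*' (left-recursive), P1 handles '+', P2 atoms. Each operator has a fixed associativity and precedence level, so every string has one parse.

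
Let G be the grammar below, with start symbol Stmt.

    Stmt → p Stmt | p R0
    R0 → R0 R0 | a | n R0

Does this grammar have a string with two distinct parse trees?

Witness: p a a a

Derivation 1: Stmt ⇒ p R0 ⇒ p R0 R0 ⇒ p R0 R0 R0 ⇒ p a R0 R0 ⇒ p a a R0 ⇒ p a a a
Derivation 2: Stmt ⇒ p R0 ⇒ p R0 R0 ⇒ p a R0 ⇒ p a R0 R0 ⇒ p a a R0 ⇒ p a a a

Two distinct leftmost derivations for the same string.

Ambiguous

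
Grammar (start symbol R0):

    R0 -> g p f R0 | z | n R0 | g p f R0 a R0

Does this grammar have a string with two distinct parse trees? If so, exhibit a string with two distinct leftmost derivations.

Ambiguous

Witness: g p f g p f z a z

Derivation 1: R0 ⇒ g p f R0 ⇒ g p f g p f R0 a R0 ⇒ g p f g p f z a R0 ⇒ g p f g p f z a z
Derivation 2: R0 ⇒ g p f R0 a R0 ⇒ g p f g p f R0 a R0 ⇒ g p f g p f z a R0 ⇒ g p f g p f z a z

Two distinct leftmost derivations for the same string.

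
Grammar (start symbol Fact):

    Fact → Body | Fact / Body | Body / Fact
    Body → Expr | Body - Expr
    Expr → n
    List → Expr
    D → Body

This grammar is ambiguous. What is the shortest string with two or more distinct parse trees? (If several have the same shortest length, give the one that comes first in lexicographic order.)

n / n

length 1: no string has ≥2 trees
length 3: n / n has 2 parse trees

Two derivations of n / n:
  Fact ⇒ Fact / Body ⇒ Body / Body ⇒ Expr / Body ⇒ n / Body ⇒ n / Expr ⇒ n / n
  Fact ⇒ Body / Fact ⇒ Expr / Fact ⇒ n / Fact ⇒ n / Body ⇒ n / Expr ⇒ n / n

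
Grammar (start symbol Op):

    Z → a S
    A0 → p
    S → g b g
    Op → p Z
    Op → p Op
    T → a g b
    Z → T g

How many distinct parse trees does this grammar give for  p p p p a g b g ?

2

Parse trees for p p p p a g b g:
  [Op p [Op p [Op p [Op p [Z a [S g b g]]]]]]
  [Op p [Op p [Op p [Op p [Z [T a g b] g]]]]]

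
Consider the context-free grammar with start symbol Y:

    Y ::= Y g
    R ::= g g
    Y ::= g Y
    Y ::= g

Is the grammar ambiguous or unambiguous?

Witness: g g

Derivation 1: Y ⇒ Y g ⇒ g g
Derivation 2: Y ⇒ g Y ⇒ g g

Two distinct leftmost derivations for the same string.

Ambiguous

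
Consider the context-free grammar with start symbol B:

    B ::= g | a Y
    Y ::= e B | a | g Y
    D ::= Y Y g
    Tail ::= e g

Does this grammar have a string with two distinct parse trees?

Unambiguous

Only B, Y are reachable from B; ignoring the rest: The reachable rules are right-linear with at most one rule per (nonterminal, next-terminal) pair. Each input token forces the next rule, so parsing is deterministic.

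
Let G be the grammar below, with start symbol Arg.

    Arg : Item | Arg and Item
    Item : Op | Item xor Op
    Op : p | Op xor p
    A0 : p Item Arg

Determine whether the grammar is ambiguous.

Ambiguous

Witness: p xor p

Derivation 1: Arg ⇒ Item ⇒ Op ⇒ Op xor p ⇒ p xor p
Derivation 2: Arg ⇒ Item ⇒ Item xor Op ⇒ Op xor Op ⇒ p xor Op ⇒ p xor p

Two distinct leftmost derivations for the same string.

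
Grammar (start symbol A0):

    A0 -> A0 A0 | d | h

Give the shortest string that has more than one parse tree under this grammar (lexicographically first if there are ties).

length 1: no string has ≥2 trees
length 2: no string has ≥2 trees
length 3: d d d has 2 parse trees

Two derivations of d d d:
  A0 ⇒ A0 A0 ⇒ A0 A0 A0 ⇒ d A0 A0 ⇒ d d A0 ⇒ d d d
  A0 ⇒ A0 A0 ⇒ d A0 ⇒ d A0 A0 ⇒ d d A0 ⇒ d d d

d d d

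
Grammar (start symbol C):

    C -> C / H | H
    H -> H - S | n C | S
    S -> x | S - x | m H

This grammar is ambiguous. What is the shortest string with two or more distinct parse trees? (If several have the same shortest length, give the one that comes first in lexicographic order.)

x - x

length 1: no string has ≥2 trees
length 2: no string has ≥2 trees
length 3: x - x has 2 parse trees

Two derivations of x - x:
  C ⇒ H ⇒ H - S ⇒ S - S ⇒ x - S ⇒ x - x
  C ⇒ H ⇒ S ⇒ S - x ⇒ x - x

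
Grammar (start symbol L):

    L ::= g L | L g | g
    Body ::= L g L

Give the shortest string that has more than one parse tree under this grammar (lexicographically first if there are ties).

length 1: no string has ≥2 trees
length 2: g g has 2 parse trees

Two derivations of g g:
  L ⇒ g L ⇒ g g
  L ⇒ L g ⇒ g g

g g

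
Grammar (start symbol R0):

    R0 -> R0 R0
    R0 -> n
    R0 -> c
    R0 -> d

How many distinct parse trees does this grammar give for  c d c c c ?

Parse trees for c d c c c (showing first 6 of 14):
  [R0 [R0 c] [R0 [R0 d] [R0 [R0 c] [R0 [R0 c] [R0 c]]]]]
  [R0 [R0 c] [R0 [R0 d] [R0 [R0 [R0 c] [R0 c]] [R0 c]]]]
  [R0 [R0 c] [R0 [R0 [R0 d] [R0 c]] [R0 [R0 c] [R0 c]]]]
  [R0 [R0 c] [R0 [R0 [R0 d] [R0 [R0 c] [R0 c]]] [R0 c]]]
  [R0 [R0 c] [R0 [R0 [R0 [R0 d] [R0 c]] [R0 c]] [R0 c]]]
  [R0 [R0 [R0 c] [R0 d]] [R0 [R0 c] [R0 [R0 c] [R0 c]]]]

14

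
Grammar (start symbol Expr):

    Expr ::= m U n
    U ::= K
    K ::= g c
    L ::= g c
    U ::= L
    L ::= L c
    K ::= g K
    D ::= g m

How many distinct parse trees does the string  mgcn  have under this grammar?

2

Parse trees for mgcn:
  [Expr m [U [K g c]] n]
  [Expr m [U [L g c]] n]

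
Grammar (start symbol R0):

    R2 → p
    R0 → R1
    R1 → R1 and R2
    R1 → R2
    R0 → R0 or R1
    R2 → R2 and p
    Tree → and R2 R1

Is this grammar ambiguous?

Witness: p and p

Derivation 1: R0 ⇒ R1 ⇒ R1 and R2 ⇒ R2 and R2 ⇒ p and R2 ⇒ p and p
Derivation 2: R0 ⇒ R1 ⇒ R2 ⇒ R2 and p ⇒ p and p

Two distinct leftmost derivations for the same string.

Ambiguous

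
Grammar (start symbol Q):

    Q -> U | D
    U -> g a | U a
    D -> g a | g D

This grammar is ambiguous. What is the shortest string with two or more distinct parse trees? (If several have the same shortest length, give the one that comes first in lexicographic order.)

length 2: g a has 2 parse trees

Two derivations of g a:
  Q ⇒ U ⇒ g a
  Q ⇒ D ⇒ g a

g a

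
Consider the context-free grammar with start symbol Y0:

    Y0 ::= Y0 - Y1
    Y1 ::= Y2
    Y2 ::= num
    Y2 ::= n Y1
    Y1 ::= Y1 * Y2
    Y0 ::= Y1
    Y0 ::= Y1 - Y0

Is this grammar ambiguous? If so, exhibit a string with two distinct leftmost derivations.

Ambiguous

Witness: num - num

Derivation 1: Y0 ⇒ Y0 - Y1 ⇒ Y1 - Y1 ⇒ Y2 - Y1 ⇒ num - Y1 ⇒ num - Y2 ⇒ num - num
Derivation 2: Y0 ⇒ Y1 - Y0 ⇒ Y2 - Y0 ⇒ num - Y0 ⇒ num - Y1 ⇒ num - Y2 ⇒ num - num

Two distinct leftmost derivations for the same string.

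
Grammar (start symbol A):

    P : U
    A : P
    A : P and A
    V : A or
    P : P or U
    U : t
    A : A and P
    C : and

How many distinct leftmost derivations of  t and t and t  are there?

4

Parse trees for t and t and t:
  [A [P [U t]] and [A [P [U t]] and [A [P [U t]]]]]
  [A [P [U t]] and [A [A [P [U t]]] and [P [U t]]]]
  [A [A [P [U t]] and [A [P [U t]]]] and [P [U t]]]
  [A [A [A [P [U t]]] and [P [U t]]] and [P [U t]]]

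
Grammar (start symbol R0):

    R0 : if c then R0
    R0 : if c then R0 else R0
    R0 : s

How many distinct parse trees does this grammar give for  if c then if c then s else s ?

Parse trees for if c then if c then s else s:
  [R0 if c then [R0 if c then [R0 s] else [R0 s]]]
  [R0 if c then [R0 if c then [R0 s]] else [R0 s]]

2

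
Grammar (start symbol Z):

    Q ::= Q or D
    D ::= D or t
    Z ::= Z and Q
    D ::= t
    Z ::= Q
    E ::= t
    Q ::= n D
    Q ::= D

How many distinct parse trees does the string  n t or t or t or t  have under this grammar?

Parse trees for n t or t or t or t:
  [Z [Q [Q n [D t]] or [D [D [D t] or t] or t]]]
  [Z [Q [Q [Q n [D t]] or [D t]] or [D [D t] or t]]]
  [Z [Q [Q n [D [D t] or t]] or [D [D t] or t]]]
  [Z [Q [Q [Q n [D t]] or [D [D t] or t]] or [D t]]]
  [Z [Q [Q [Q [Q n [D t]] or [D t]] or [D t]] or [D t]]]
  [Z [Q [Q [Q n [D [D t] or t]] or [D t]] or [D t]]]
  [Z [Q [Q n [D [D [D t] or t] or t]] or [D t]]]
  [Z [Q n [D [D [D [D t] or t] or t] or t]]]

8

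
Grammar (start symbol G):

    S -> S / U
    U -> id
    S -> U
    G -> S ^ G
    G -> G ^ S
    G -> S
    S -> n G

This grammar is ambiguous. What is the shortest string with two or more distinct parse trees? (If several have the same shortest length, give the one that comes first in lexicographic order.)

length 1: no string has ≥2 trees
length 2: no string has ≥2 trees
length 3: id ^ id has 2 parse trees

Two derivations of id ^ id:
  G ⇒ S ^ G ⇒ U ^ G ⇒ id ^ G ⇒ id ^ S ⇒ id ^ U ⇒ id ^ id
  G ⇒ G ^ S ⇒ S ^ S ⇒ U ^ S ⇒ id ^ S ⇒ id ^ U ⇒ id ^ id

id ^ id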